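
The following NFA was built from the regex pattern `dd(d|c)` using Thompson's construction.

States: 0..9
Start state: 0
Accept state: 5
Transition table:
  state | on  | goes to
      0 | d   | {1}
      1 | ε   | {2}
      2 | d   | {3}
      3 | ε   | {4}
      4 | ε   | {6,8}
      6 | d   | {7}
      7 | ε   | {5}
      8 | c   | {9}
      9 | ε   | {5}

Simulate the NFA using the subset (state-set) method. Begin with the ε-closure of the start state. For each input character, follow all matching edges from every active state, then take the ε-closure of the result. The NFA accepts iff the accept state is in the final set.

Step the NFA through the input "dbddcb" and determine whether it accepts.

initial (ε-close {0}): {0}
'd' @ 1: {1,2}
'b' @ 2: {}  — no active states
rest 'ddcb' ignored (set empty)
end set {} — state 5 not in

Answer: REJECT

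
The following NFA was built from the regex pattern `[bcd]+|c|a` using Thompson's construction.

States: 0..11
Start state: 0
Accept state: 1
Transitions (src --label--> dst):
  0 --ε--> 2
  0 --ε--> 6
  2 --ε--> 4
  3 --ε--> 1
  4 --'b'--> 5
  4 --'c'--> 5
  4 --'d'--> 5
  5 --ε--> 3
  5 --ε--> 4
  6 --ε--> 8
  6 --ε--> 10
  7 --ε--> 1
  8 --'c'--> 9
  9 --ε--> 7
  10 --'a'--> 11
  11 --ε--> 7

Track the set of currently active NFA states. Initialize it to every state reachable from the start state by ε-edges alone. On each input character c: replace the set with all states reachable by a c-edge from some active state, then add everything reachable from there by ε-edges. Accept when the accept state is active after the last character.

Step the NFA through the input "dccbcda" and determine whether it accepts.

Answer: REJECT

Steps:
initial (ε-close {0}): {0,2,4,6,8,10}
'd' @ 1: {1,3,4,5}  [accepting]
'c' @ 2: {1,3,4,5}  [accepting]
'c' @ 3: {1,3,4,5}  [accepting]
'b' @ 4: {1,3,4,5}  [accepting]
'c' @ 5: {1,3,4,5}  [accepting]
'd' @ 6: {1,3,4,5}  [accepting]
'a' @ 7: {}  — state set empty
end set {} — state 1 not in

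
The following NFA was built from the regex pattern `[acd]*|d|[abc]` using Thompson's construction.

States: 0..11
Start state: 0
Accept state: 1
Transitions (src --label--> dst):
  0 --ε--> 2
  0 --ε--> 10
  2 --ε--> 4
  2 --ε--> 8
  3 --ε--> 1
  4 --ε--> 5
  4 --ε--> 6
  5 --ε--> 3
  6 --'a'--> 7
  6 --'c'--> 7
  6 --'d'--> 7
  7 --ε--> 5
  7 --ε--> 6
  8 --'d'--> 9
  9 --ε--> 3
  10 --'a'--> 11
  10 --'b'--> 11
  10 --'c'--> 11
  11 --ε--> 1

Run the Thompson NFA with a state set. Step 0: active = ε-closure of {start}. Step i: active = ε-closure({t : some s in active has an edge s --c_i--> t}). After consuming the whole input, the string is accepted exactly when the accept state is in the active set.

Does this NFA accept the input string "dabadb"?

Answer: REJECT

Derivation:
initial (ε-close {0}): {0,1,2,3,4,5,6,8,10}
'd' @ 1: {1,3,5,6,7,9}  [accepting]
'a' @ 2: {1,3,5,6,7}  [accepting]
'b' @ 3: {}  — dead — no transitions
rest 'adb' ignored (set empty)
after full input: {}  (accept=1 not in)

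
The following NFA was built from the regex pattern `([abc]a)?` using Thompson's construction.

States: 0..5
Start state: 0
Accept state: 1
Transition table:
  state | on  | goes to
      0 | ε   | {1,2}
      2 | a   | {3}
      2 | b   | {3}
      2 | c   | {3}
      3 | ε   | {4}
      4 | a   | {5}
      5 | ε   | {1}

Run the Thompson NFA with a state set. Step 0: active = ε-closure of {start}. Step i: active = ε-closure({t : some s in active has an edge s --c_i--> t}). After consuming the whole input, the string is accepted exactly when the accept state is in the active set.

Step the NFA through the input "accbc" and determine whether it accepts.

Answer: REJECT

Derivation:
start: ε-closure({0}) = {0,1,2}
'a' @ 1: {3,4}
'c' @ 2: {}  — dead — no transitions
rest 'cbc' ignored (set empty)
end set {} — state 1 not in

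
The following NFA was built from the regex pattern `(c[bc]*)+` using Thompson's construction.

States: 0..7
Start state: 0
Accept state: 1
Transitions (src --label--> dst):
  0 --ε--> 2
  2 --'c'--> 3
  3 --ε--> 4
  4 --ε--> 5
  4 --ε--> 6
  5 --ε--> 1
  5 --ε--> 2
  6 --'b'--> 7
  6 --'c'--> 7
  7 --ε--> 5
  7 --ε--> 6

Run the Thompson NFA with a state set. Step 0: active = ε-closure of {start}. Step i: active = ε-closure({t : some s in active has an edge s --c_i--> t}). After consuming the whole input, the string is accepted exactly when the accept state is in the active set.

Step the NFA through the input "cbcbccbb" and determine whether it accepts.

Answer: ACCEPT

Steps:
start: ε-closure({0}) = {0,2}
'c' @ 1: {1,2,3,4,5,6}  [accepting]
'b' @ 2: {1,2,5,6,7}  [accepting]
'c' @ 3: {1,2,3,4,5,6,7}  [accepting]
'b' @ 4: {1,2,5,6,7}  [accepting]
'c' @ 5: {1,2,3,4,5,6,7}  [accepting]
'c' @ 6: {1,2,3,4,5,6,7}  [accepting]
'b' @ 7: {1,2,5,6,7}  [accepting]
'b' @ 8: {1,2,5,6,7}  [accepting]
final: {1,2,5,6,7}; accept 1 in set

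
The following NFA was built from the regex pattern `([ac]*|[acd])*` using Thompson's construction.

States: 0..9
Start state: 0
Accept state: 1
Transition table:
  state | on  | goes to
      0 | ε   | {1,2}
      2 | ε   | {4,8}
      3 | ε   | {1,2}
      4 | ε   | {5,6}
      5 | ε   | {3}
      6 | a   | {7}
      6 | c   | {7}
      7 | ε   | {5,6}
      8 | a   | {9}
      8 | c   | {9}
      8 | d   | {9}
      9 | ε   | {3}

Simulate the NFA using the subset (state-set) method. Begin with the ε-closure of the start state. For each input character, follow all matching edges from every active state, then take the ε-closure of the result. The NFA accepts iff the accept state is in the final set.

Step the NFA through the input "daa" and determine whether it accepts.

Answer: ACCEPT

Trace:
S₀ = ε-closure({0}) = {0,1,2,3,4,5,6,8}
'd' @ 1: {1,2,3,4,5,6,8,9}  [accepting]
'a' @ 2: {1,2,3,4,5,6,7,8,9}  [accepting]
'a' @ 3: {1,2,3,4,5,6,7,8,9}  [accepting]
after full input: {1,2,3,4,5,6,7,8,9}  (accept=1 in)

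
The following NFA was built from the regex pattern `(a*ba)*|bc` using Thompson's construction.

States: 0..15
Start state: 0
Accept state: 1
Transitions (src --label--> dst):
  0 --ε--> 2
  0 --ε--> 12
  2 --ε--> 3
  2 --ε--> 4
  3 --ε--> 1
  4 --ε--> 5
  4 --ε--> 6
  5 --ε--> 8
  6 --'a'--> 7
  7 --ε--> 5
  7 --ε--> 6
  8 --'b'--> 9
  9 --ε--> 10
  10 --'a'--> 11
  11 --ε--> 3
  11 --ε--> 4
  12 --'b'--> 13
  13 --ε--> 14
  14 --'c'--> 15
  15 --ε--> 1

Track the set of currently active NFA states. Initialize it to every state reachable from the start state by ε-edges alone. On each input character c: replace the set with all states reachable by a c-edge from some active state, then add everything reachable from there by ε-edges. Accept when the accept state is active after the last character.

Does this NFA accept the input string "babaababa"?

Answer: ACCEPT

Trace:
S₀ = ε-closure({0}) = {0,1,2,3,4,5,6,8,12}
'b' @ 1: {9,10,13,14}
'a' @ 2: {1,3,4,5,6,8,11}  ✓accept
'b' @ 3: {9,10}
'a' @ 4: {1,3,4,5,6,8,11}  ✓accept
'a' @ 5: {5,6,7,8}
'b' @ 6: {9,10}
'a' @ 7: {1,3,4,5,6,8,11}  ✓accept
'b' @ 8: {9,10}
'a' @ 9: {1,3,4,5,6,8,11}  ✓accept
final: {1,3,4,5,6,8,11}; accept 1 in set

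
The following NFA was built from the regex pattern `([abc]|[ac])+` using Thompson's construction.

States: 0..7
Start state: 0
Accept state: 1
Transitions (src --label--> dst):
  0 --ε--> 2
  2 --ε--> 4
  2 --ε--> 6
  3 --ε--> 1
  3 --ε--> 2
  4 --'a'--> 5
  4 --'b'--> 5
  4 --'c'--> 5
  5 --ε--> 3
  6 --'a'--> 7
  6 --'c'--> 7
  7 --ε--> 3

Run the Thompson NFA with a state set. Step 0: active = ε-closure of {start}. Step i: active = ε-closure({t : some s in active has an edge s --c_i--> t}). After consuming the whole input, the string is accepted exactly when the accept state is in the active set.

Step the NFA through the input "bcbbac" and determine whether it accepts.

Answer: ACCEPT

Trace:
initial (ε-close {0}): {0,2,4,6}
'b' @ 1: {1,2,3,4,5,6}  ✓accept
'c' @ 2: {1,2,3,4,5,6,7}  ✓accept
'b' @ 3: {1,2,3,4,5,6}  ✓accept
'b' @ 4: {1,2,3,4,5,6}  ✓accept
'a' @ 5: {1,2,3,4,5,6,7}  ✓accept
'c' @ 6: {1,2,3,4,5,6,7}  ✓accept
after full input: {1,2,3,4,5,6,7}  (accept=1 in)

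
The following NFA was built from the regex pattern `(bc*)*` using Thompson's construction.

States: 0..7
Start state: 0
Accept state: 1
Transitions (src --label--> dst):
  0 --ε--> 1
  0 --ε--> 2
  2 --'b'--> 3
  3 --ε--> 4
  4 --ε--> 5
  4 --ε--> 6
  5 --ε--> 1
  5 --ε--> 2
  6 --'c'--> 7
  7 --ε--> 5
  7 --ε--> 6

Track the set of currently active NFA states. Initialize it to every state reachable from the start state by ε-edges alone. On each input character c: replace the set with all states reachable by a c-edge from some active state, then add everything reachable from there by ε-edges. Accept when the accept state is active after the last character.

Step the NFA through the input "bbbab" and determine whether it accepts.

Answer: REJECT

Trace:
S₀ = ε-closure({0}) = {0,1,2}
'b' @ 1: {1,2,3,4,5,6}  ✓accept
'b' @ 2: {1,2,3,4,5,6}  ✓accept
'b' @ 3: {1,2,3,4,5,6}  ✓accept
'a' @ 4: {}  — no active states
rest 'b' ignored (set empty)
after full input: {}  (accept=1 not in)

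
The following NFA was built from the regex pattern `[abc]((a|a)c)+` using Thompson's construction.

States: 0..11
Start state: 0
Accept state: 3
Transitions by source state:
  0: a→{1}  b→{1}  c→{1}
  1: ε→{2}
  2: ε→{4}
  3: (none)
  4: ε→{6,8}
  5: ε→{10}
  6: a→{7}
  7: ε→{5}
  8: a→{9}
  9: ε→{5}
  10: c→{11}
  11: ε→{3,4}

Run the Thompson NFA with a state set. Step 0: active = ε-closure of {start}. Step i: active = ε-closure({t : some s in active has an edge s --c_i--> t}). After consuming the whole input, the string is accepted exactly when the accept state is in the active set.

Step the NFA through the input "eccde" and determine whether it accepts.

initial (ε-close {0}): {0}
'e' @ 1: {}  — no active states
rest 'ccde' ignored (set empty)
after full input: {}  (accept=3 not in)

Answer: REJECT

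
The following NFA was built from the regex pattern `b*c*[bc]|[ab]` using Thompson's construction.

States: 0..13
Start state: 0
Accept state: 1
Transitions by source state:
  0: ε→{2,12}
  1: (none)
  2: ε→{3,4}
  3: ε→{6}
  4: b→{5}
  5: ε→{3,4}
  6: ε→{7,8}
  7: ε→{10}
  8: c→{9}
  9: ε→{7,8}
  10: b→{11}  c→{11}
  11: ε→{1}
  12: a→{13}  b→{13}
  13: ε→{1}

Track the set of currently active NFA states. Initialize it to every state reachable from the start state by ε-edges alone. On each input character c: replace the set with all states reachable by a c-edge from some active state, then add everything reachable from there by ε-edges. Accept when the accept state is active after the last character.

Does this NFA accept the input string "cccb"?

Answer: ACCEPT

Trace:
start: ε-closure({0}) = {0,2,3,4,6,7,8,10,12}
'c' @ 1: {1,7,8,9,10,11}  [accepting]
'c' @ 2: {1,7,8,9,10,11}  [accepting]
'c' @ 3: {1,7,8,9,10,11}  [accepting]
'b' @ 4: {1,11}  [accepting]
after full input: {1,11}  (accept=1 in)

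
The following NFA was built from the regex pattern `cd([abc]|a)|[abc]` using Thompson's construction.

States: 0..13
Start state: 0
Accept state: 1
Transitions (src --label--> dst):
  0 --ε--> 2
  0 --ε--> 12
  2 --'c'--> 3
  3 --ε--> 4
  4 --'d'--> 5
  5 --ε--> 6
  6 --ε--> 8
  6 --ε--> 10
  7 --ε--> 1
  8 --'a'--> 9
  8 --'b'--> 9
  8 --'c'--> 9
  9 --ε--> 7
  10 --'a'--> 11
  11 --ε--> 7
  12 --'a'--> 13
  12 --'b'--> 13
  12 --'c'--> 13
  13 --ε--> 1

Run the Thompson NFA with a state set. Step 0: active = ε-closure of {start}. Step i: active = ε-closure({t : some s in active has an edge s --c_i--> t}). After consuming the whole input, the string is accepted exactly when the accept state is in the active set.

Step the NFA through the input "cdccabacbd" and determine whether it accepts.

Answer: REJECT

Derivation:
initial (ε-close {0}): {0,2,12}
'c' @ 1: {1,3,4,13}  [accepting]
'd' @ 2: {5,6,8,10}
'c' @ 3: {1,7,9}  [accepting]
'c' @ 4: {}  — dead — no transitions
rest 'abacbd' ignored (set empty)
final: {}; accept 1 not in set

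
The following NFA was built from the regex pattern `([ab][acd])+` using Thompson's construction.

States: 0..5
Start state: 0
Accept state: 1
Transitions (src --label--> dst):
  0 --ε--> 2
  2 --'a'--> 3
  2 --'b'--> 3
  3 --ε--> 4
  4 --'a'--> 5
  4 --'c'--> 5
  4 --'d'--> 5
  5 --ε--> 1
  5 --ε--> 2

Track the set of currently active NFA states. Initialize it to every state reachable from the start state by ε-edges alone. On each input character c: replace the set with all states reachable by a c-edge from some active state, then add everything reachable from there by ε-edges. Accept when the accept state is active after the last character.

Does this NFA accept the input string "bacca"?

Answer: REJECT

Steps:
start: ε-closure({0}) = {0,2}
'b' @ 1: {3,4}
'a' @ 2: {1,2,5}  [accepting]
'c' @ 3: {}  — state set empty
rest 'ca' ignored (set empty)
after full input: {}  (accept=1 not in)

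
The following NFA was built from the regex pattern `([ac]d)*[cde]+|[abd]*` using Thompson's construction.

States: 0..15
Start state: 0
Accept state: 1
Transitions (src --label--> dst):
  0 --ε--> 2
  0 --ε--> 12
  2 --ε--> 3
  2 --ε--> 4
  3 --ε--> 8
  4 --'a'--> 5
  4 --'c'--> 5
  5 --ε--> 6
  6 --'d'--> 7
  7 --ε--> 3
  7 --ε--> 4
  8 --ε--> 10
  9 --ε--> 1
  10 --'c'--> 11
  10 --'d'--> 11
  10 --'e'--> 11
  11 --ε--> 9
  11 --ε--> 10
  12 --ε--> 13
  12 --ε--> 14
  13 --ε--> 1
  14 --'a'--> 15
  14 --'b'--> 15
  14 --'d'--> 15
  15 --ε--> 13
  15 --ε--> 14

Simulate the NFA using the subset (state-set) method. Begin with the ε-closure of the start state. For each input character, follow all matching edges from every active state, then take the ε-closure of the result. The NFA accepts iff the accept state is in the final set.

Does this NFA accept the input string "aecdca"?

start: ε-closure({0}) = {0,1,2,3,4,8,10,12,13,14}
'a' @ 1: {1,5,6,13,14,15}  [accepting]
'e' @ 2: {}  — state set empty
rest 'cdca' ignored (set empty)
end set {} — state 1 not in

Answer: REJECT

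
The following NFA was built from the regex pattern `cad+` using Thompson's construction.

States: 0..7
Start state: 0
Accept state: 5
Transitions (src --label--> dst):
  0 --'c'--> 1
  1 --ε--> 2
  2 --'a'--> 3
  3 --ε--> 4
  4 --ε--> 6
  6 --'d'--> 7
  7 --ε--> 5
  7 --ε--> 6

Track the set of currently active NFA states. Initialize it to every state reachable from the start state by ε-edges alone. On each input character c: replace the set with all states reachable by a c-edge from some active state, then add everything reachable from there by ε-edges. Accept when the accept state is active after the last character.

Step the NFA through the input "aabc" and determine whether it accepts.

Answer: REJECT

Trace:
S₀ = ε-closure({0}) = {0}
'a' @ 1: {}  — dead — no transitions
rest 'abc' ignored (set empty)
after full input: {}  (accept=5 not in)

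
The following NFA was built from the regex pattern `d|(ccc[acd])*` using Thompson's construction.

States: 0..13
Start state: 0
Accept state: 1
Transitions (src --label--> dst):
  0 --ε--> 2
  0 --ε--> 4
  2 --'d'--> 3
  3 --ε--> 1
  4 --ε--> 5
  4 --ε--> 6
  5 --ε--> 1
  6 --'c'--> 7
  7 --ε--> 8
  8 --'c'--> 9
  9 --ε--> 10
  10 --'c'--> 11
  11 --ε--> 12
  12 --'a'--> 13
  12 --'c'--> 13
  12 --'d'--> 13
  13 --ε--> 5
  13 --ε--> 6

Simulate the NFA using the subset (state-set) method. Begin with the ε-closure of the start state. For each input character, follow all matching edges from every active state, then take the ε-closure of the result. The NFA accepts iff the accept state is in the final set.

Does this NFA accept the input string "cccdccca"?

Answer: ACCEPT

Steps:
S₀ = ε-closure({0}) = {0,1,2,4,5,6}
'c' @ 1: {7,8}
'c' @ 2: {9,10}
'c' @ 3: {11,12}
'd' @ 4: {1,5,6,13}  (accept∈set)
'c' @ 5: {7,8}
'c' @ 6: {9,10}
'c' @ 7: {11,12}
'a' @ 8: {1,5,6,13}  (accept∈set)
after full input: {1,5,6,13}  (accept=1 in)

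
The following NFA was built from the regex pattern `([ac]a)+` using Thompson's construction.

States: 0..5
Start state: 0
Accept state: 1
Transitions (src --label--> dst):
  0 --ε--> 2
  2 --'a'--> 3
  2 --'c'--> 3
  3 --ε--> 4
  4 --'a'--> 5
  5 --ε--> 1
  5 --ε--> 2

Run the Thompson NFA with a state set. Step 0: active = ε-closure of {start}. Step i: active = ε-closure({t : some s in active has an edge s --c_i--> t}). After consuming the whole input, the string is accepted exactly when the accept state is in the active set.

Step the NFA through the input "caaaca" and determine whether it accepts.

Answer: ACCEPT

Trace:
initial (ε-close {0}): {0,2}
'c' @ 1: {3,4}
'a' @ 2: {1,2,5}  ✓accept
'a' @ 3: {3,4}
'a' @ 4: {1,2,5}  ✓accept
'c' @ 5: {3,4}
'a' @ 6: {1,2,5}  ✓accept
end set {1,2,5} — state 1 in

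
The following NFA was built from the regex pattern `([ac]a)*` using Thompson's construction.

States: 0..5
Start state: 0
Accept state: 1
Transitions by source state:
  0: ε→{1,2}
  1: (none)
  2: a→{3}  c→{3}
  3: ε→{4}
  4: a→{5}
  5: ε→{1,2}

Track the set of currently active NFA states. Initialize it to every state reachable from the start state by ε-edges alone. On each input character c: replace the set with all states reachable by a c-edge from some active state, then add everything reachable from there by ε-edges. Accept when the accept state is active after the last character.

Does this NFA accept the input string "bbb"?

Answer: REJECT

Steps:
initial (ε-close {0}): {0,1,2}
'b' @ 1: {}  — state set empty
rest 'bb' ignored (set empty)
after full input: {}  (accept=1 not in)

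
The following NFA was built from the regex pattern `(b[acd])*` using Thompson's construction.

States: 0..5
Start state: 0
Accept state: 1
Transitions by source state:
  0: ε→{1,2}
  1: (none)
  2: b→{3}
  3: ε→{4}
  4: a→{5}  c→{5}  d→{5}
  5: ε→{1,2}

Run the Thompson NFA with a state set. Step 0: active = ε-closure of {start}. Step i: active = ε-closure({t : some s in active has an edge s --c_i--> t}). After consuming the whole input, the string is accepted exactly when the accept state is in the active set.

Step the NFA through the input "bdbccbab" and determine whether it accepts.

S₀ = ε-closure({0}) = {0,1,2}
'b' @ 1: {3,4}
'd' @ 2: {1,2,5}  ✓accept
'b' @ 3: {3,4}
'c' @ 4: {1,2,5}  ✓accept
'c' @ 5: {}  — dead — no transitions
rest 'bab' ignored (set empty)
final: {}; accept 1 not in set

Answer: REJECT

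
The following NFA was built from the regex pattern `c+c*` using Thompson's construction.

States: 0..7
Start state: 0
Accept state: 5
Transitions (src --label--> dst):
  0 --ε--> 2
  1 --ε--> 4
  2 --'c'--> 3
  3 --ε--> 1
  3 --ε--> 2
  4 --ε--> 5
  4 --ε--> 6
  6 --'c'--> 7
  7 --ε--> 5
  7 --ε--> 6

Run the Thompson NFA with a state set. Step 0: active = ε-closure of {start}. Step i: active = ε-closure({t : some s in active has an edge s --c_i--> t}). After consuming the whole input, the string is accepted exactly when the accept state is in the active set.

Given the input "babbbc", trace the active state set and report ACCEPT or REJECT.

start: ε-closure({0}) = {0,2}
'b' @ 1: {}  — state set empty
rest 'abbbc' ignored (set empty)
after full input: {}  (accept=5 not in)

Answer: REJECT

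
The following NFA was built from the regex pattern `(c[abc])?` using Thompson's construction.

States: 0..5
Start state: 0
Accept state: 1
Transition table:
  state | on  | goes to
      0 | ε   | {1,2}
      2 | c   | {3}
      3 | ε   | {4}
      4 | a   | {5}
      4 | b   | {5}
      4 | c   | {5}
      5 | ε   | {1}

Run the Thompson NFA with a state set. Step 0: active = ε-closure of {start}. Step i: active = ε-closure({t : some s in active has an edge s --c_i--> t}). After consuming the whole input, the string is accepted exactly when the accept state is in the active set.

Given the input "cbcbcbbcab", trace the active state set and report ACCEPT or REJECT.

Answer: REJECT

Trace:
initial (ε-close {0}): {0,1,2}
'c' @ 1: {3,4}
'b' @ 2: {1,5}  ✓accept
'c' @ 3: {}  — no active states
rest 'bcbbcab' ignored (set empty)
final: {}; accept 1 not in set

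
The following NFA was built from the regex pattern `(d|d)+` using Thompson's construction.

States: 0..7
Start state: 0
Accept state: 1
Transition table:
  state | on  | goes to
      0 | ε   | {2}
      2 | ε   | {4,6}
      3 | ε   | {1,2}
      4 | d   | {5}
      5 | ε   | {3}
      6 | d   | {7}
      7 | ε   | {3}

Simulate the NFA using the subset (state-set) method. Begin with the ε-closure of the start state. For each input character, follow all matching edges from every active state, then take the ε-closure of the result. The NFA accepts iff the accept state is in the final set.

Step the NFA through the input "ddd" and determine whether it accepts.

start: ε-closure({0}) = {0,2,4,6}
'd' @ 1: {1,2,3,4,5,6,7}  ✓accept
'd' @ 2: {1,2,3,4,5,6,7}  ✓accept
'd' @ 3: {1,2,3,4,5,6,7}  ✓accept
end set {1,2,3,4,5,6,7} — state 1 in

Answer: ACCEPT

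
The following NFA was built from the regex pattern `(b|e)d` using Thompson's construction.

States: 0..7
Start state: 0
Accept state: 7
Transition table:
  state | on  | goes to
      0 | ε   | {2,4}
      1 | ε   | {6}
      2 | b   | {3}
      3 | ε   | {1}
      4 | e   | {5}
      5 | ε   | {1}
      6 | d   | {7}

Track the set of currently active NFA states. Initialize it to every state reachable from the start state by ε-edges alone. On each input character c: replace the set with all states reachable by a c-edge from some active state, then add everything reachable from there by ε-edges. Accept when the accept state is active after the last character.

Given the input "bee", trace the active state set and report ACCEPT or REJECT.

initial (ε-close {0}): {0,2,4}
'b' @ 1: {1,3,6}
'e' @ 2: {}  — state set empty
rest 'e' ignored (set empty)
final: {}; accept 7 not in set

Answer: REJECT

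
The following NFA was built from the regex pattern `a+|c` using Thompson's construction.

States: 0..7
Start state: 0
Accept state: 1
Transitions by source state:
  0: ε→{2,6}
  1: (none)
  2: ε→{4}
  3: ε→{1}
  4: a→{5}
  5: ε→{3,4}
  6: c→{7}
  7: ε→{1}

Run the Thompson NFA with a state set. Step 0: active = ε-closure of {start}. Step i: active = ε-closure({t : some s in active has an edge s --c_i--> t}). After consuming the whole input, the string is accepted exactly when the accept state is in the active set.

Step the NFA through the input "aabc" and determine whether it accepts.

initial (ε-close {0}): {0,2,4,6}
'a' @ 1: {1,3,4,5}  [accepting]
'a' @ 2: {1,3,4,5}  [accepting]
'b' @ 3: {}  — dead — no transitions
rest 'c' ignored (set empty)
final: {}; accept 1 not in set

Answer: REJECT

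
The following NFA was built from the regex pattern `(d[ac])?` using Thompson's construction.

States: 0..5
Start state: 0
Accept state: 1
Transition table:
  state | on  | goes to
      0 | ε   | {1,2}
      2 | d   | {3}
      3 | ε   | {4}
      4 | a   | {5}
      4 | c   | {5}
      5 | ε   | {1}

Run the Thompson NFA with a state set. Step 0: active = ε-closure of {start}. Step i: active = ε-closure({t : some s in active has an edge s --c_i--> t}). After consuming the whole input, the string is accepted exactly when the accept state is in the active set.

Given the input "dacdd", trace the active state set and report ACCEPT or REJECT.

start: ε-closure({0}) = {0,1,2}
'd' @ 1: {3,4}
'a' @ 2: {1,5}  (accept∈set)
'c' @ 3: {}  — dead — no transitions
rest 'dd' ignored (set empty)
end set {} — state 1 not in

Answer: REJECT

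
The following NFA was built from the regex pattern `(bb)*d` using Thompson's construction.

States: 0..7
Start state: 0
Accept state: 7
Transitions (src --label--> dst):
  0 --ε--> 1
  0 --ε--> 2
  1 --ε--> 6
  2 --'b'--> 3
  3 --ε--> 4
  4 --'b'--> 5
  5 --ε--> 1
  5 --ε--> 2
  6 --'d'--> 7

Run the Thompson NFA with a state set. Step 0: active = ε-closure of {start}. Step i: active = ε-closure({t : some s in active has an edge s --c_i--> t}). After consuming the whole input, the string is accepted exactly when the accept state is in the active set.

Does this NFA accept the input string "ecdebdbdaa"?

Answer: REJECT

Derivation:
initial (ε-close {0}): {0,1,2,6}
'e' @ 1: {}  — state set empty
rest 'cdebdbdaa' ignored (set empty)
end set {} — state 7 not in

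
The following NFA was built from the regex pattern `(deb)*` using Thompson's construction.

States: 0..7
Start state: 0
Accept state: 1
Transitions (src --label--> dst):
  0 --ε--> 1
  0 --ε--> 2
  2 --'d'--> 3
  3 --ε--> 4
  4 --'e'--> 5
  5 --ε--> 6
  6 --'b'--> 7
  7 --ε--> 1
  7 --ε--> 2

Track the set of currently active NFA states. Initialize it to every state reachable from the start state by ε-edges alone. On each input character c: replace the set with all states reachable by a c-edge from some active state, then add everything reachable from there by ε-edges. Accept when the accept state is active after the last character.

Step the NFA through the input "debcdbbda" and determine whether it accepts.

Answer: REJECT

Steps:
S₀ = ε-closure({0}) = {0,1,2}
'd' @ 1: {3,4}
'e' @ 2: {5,6}
'b' @ 3: {1,2,7}  ✓accept
'c' @ 4: {}  — no active states
rest 'dbbda' ignored (set empty)
end set {} — state 1 not in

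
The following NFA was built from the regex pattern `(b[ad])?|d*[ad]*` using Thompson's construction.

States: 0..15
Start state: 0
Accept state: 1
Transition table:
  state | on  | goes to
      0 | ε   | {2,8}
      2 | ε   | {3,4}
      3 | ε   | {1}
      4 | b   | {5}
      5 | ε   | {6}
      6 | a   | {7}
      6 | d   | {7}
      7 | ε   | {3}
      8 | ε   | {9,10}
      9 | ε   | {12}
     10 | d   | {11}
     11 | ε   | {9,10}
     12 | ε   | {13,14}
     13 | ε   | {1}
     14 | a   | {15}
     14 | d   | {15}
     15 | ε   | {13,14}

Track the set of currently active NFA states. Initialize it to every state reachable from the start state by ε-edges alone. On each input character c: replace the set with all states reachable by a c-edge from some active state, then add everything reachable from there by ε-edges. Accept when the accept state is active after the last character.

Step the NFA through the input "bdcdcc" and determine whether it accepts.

Answer: REJECT

Derivation:
start: ε-closure({0}) = {0,1,2,3,4,8,9,10,12,13,14}
'b' @ 1: {5,6}
'd' @ 2: {1,3,7}  ✓accept
'c' @ 3: {}  — dead — no transitions
rest 'dcc' ignored (set empty)
after full input: {}  (accept=1 not in)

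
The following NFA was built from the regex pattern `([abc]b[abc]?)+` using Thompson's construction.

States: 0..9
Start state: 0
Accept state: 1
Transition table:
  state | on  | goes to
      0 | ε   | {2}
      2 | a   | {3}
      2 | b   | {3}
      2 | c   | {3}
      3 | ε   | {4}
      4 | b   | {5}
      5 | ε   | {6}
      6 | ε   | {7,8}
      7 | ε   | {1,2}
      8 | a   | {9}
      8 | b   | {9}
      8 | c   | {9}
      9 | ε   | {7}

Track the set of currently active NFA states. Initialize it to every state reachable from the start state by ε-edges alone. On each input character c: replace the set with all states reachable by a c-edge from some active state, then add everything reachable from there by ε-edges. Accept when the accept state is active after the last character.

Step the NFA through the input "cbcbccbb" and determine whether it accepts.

initial (ε-close {0}): {0,2}
'c' @ 1: {3,4}
'b' @ 2: {1,2,5,6,7,8}  [accepting]
'c' @ 3: {1,2,3,4,7,9}  [accepting]
'b' @ 4: {1,2,3,4,5,6,7,8}  [accepting]
'c' @ 5: {1,2,3,4,7,9}  [accepting]
'c' @ 6: {3,4}
'b' @ 7: {1,2,5,6,7,8}  [accepting]
'b' @ 8: {1,2,3,4,7,9}  [accepting]
end set {1,2,3,4,7,9} — state 1 in

Answer: ACCEPT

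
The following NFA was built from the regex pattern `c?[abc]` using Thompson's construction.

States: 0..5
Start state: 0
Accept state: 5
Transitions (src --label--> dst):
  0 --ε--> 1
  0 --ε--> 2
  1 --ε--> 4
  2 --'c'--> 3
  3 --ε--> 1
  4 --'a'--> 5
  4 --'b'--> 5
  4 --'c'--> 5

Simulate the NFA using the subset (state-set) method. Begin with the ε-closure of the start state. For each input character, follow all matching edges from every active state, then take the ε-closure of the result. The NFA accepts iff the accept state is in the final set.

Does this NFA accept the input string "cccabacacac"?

Answer: REJECT

Steps:
start: ε-closure({0}) = {0,1,2,4}
'c' @ 1: {1,3,4,5}  (accept∈set)
'c' @ 2: {5}  (accept∈set)
'c' @ 3: {}  — dead — no transitions
rest 'abacacac' ignored (set empty)
after full input: {}  (accept=5 not in)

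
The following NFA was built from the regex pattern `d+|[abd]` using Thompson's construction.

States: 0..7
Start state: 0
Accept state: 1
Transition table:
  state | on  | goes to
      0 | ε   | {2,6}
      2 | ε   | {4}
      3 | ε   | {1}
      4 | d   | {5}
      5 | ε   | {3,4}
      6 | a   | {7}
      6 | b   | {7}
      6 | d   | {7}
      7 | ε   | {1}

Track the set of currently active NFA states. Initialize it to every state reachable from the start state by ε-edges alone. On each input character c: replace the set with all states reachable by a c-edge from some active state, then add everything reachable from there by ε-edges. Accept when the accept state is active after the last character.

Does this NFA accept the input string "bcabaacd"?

start: ε-closure({0}) = {0,2,4,6}
'b' @ 1: {1,7}  [accepting]
'c' @ 2: {}  — state set empty
rest 'abaacd' ignored (set empty)
end set {} — state 1 not in

Answer: REJECT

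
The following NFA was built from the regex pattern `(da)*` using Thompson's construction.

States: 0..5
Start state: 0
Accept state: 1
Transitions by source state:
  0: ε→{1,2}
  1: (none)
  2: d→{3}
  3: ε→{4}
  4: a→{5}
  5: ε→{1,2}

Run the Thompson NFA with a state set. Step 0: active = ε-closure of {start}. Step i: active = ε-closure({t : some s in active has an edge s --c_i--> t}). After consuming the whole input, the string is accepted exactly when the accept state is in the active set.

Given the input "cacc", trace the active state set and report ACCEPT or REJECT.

start: ε-closure({0}) = {0,1,2}
'c' @ 1: {}  — dead — no transitions
rest 'acc' ignored (set empty)
end set {} — state 1 not in

Answer: REJECT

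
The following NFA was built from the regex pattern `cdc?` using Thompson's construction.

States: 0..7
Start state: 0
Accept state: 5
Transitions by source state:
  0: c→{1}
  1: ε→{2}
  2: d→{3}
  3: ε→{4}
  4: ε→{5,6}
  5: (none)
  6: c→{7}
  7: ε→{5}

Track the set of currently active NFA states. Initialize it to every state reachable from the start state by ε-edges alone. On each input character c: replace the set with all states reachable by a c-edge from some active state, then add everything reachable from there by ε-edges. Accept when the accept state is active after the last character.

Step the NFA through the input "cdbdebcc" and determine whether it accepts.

Answer: REJECT

Steps:
S₀ = ε-closure({0}) = {0}
'c' @ 1: {1,2}
'd' @ 2: {3,4,5,6}  ✓accept
'b' @ 3: {}  — dead — no transitions
rest 'debcc' ignored (set empty)
final: {}; accept 5 not in set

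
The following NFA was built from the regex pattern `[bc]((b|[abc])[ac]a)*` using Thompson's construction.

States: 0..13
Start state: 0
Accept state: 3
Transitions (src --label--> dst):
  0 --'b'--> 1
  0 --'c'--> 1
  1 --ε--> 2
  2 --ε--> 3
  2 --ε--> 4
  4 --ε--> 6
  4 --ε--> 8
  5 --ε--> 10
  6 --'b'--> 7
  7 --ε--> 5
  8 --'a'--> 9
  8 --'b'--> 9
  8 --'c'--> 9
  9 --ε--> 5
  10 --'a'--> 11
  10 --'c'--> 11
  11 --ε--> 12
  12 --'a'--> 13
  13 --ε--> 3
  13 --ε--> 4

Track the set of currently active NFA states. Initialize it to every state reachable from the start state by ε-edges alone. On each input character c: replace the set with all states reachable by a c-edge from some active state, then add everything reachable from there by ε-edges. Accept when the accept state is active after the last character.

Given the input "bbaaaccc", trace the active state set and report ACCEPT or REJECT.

start: ε-closure({0}) = {0}
'b' @ 1: {1,2,3,4,6,8}  (accept∈set)
'b' @ 2: {5,7,9,10}
'a' @ 3: {11,12}
'a' @ 4: {3,4,6,8,13}  (accept∈set)
'a' @ 5: {5,9,10}
'c' @ 6: {11,12}
'c' @ 7: {}  — dead — no transitions
rest 'c' ignored (set empty)
end set {} — state 3 not in

Answer: REJECT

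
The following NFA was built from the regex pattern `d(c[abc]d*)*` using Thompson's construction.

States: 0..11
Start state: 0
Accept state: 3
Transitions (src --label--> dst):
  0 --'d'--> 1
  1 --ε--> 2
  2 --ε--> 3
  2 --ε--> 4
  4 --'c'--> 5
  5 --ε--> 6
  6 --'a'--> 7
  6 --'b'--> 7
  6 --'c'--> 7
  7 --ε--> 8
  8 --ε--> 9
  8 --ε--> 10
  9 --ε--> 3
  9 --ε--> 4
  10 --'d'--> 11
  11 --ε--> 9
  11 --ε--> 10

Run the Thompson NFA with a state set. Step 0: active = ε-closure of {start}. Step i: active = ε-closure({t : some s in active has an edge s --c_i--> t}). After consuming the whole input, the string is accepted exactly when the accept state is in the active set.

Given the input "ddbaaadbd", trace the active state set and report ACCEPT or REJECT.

start: ε-closure({0}) = {0}
'd' @ 1: {1,2,3,4}  ✓accept
'd' @ 2: {}  — dead — no transitions
rest 'baaadbd' ignored (set empty)
end set {} — state 3 not in

Answer: REJECT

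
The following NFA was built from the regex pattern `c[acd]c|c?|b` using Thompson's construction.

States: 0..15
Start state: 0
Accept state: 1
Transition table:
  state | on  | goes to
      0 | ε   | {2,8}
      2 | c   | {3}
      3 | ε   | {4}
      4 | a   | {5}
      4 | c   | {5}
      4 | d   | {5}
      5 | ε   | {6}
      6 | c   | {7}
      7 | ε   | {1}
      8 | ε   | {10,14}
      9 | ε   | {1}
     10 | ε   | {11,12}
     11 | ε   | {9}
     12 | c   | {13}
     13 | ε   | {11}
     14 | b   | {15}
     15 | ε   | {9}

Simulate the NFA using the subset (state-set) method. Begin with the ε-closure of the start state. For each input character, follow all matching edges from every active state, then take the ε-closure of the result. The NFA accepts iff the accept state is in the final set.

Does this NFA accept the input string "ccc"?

Answer: ACCEPT

Trace:
start: ε-closure({0}) = {0,1,2,8,9,10,11,12,14}
'c' @ 1: {1,3,4,9,11,13}  [accepting]
'c' @ 2: {5,6}
'c' @ 3: {1,7}  [accepting]
end set {1,7} — state 1 in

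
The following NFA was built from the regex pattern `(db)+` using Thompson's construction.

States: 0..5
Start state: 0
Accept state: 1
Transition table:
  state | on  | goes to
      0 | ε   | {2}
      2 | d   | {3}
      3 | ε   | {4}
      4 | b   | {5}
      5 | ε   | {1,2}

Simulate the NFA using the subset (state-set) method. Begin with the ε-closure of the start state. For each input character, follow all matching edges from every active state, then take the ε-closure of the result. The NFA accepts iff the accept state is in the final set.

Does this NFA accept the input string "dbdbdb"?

Answer: ACCEPT

Steps:
start: ε-closure({0}) = {0,2}
'd' @ 1: {3,4}
'b' @ 2: {1,2,5}  [accepting]
'd' @ 3: {3,4}
'b' @ 4: {1,2,5}  [accepting]
'd' @ 5: {3,4}
'b' @ 6: {1,2,5}  [accepting]
after full input: {1,2,5}  (accept=1 in)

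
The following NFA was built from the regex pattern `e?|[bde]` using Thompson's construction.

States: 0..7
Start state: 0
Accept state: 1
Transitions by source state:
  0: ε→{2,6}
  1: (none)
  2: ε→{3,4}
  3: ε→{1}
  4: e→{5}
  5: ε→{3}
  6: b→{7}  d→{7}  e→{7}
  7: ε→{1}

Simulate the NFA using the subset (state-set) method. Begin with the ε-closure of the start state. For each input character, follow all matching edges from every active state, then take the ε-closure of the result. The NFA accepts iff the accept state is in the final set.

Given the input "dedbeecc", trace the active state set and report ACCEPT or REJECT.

S₀ = ε-closure({0}) = {0,1,2,3,4,6}
'd' @ 1: {1,7}  [accepting]
'e' @ 2: {}  — dead — no transitions
rest 'dbeecc' ignored (set empty)
end set {} — state 1 not in

Answer: REJECT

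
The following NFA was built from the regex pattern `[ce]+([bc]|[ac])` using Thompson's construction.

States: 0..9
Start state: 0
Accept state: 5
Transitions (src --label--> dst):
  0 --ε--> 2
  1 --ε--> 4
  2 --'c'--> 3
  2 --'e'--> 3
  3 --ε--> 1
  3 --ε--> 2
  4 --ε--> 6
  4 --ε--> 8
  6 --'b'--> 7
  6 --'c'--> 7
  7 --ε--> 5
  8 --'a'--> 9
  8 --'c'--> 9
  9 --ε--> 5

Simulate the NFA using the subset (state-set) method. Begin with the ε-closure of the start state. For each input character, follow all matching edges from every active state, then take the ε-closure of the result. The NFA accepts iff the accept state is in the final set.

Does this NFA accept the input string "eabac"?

Answer: REJECT

Derivation:
S₀ = ε-closure({0}) = {0,2}
'e' @ 1: {1,2,3,4,6,8}
'a' @ 2: {5,9}  ✓accept
'b' @ 3: {}  — state set empty
rest 'ac' ignored (set empty)
end set {} — state 5 not in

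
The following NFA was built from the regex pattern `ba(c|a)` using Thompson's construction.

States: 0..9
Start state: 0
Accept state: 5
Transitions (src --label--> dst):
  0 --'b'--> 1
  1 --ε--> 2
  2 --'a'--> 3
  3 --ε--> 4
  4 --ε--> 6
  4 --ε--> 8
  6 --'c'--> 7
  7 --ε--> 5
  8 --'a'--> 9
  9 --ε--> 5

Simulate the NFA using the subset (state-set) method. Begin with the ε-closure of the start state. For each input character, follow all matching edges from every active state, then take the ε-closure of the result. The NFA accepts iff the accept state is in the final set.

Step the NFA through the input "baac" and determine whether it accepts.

start: ε-closure({0}) = {0}
'b' @ 1: {1,2}
'a' @ 2: {3,4,6,8}
'a' @ 3: {5,9}  ✓accept
'c' @ 4: {}  — state set empty
final: {}; accept 5 not in set

Answer: REJECT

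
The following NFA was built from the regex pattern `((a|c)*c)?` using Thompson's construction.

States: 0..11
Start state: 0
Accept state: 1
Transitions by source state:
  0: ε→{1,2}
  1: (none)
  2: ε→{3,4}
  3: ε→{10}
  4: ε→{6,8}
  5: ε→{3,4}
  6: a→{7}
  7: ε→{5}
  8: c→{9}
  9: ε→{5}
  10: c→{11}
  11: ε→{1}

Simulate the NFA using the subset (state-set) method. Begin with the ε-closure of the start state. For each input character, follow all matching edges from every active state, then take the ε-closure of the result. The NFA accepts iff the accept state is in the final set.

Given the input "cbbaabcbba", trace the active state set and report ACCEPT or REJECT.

Answer: REJECT

Trace:
start: ε-closure({0}) = {0,1,2,3,4,6,8,10}
'c' @ 1: {1,3,4,5,6,8,9,10,11}  [accepting]
'b' @ 2: {}  — no active states
rest 'baabcbba' ignored (set empty)
end set {} — state 1 not in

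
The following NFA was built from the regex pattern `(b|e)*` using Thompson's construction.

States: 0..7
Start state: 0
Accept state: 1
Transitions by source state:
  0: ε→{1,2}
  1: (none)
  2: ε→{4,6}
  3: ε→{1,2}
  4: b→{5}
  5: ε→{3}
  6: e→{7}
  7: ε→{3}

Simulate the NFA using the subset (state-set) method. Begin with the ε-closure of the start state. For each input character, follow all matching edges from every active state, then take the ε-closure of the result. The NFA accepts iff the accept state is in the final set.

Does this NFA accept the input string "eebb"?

S₀ = ε-closure({0}) = {0,1,2,4,6}
'e' @ 1: {1,2,3,4,6,7}  [accepting]
'e' @ 2: {1,2,3,4,6,7}  [accepting]
'b' @ 3: {1,2,3,4,5,6}  [accepting]
'b' @ 4: {1,2,3,4,5,6}  [accepting]
final: {1,2,3,4,5,6}; accept 1 in set

Answer: ACCEPT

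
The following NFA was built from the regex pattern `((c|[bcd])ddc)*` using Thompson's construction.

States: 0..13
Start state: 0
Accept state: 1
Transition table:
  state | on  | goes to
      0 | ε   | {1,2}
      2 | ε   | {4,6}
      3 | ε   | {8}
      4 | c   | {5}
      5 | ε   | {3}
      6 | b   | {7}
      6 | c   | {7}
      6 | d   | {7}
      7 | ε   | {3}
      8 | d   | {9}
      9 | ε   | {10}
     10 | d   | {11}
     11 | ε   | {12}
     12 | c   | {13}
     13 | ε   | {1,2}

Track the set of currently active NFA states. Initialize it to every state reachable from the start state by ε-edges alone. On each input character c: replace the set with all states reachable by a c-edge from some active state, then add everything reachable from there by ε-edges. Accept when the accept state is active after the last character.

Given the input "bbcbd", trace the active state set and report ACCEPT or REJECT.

S₀ = ε-closure({0}) = {0,1,2,4,6}
'b' @ 1: {3,7,8}
'b' @ 2: {}  — state set empty
rest 'cbd' ignored (set empty)
after full input: {}  (accept=1 not in)

Answer: REJECT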